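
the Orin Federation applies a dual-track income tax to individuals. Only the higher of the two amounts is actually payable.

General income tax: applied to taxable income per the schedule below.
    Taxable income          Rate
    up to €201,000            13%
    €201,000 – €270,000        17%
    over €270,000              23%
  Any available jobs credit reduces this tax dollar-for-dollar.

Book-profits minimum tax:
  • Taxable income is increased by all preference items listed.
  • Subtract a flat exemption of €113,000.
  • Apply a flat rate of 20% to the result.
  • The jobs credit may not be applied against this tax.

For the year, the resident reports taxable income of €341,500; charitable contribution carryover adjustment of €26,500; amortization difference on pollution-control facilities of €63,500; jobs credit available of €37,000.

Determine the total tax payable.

Book-profits minimum tax:
  Adjusted income: €341,500 + €26,500 + €63,500 = €431,500
  Less exemption €113,000 → base €318,500
  €318,500 × 20% = €63,700

General income tax:
  €201,000 × 13% = €26,130
  €69,000 × 17% = €11,730
  €71,500 × 23% = €16,445
  → €54,305
  Less jobs credit €37,000 → €17,305

€63,700 > €17,305, so the book-profits minimum tax is the binding amount.

€63,700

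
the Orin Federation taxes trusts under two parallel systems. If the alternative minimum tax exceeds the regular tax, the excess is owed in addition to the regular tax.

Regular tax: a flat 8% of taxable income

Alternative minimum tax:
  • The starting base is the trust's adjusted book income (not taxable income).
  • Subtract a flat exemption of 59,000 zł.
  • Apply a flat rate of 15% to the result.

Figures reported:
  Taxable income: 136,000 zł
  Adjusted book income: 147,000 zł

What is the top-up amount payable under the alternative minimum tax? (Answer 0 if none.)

2,320 zł

Alternative minimum tax:
  Base (adjusted book income): 147,000 zł
  Less exemption 59,000 zł → base 88,000 zł
  88,000 zł × 15% = 13,200 zł

Regular tax:
  136,000 zł × 8% = 10,880 zł

Excess of alternative minimum tax over regular tax: 13,200 zł − 10,880 zł = 2,320 zł.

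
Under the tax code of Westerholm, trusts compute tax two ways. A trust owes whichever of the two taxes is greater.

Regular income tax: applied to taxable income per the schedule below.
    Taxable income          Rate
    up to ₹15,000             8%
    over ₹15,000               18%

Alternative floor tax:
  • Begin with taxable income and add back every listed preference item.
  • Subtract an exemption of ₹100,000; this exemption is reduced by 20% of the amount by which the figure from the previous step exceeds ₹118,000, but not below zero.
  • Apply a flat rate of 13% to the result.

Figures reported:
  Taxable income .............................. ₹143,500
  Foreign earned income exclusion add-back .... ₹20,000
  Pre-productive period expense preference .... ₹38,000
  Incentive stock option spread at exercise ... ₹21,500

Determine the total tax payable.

Alternative floor tax:
  Adjusted income: ₹143,500 + ₹20,000 + ₹38,000 + ₹21,500 = ₹223,000
  Exemption: ₹100,000 − 20% × (₹223,000 − ₹118,000) = ₹100,000 − ₹21,000 = ₹79,000
  Base: ₹223,000 − ₹79,000 = ₹144,000
  ₹144,000 × 13% = ₹18,720

Regular income tax:
  ₹15,000 × 8% = ₹1,200
  ₹128,500 × 18% = ₹23,130
  → ₹24,330

₹24,330 > ₹18,720, so the regular income tax governs.

₹24,330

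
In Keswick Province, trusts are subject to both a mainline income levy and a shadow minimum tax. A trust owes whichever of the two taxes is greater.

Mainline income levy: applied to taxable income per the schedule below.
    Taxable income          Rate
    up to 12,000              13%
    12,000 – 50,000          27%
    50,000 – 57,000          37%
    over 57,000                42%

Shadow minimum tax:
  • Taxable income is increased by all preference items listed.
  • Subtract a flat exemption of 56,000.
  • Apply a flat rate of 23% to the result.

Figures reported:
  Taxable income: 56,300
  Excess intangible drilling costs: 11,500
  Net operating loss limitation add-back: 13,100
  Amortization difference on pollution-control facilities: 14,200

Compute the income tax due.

Mainline income levy:
  12,000 × 13% = 1,560
  38,000 × 27% = 10,260
  6,300 × 37% = 2,331
  → 14,151

Shadow minimum tax:
  Adjusted income: 56,300 + 11,500 + 13,100 + 14,200 = 95,100
  Less exemption 56,000 → base 39,100
  39,100 × 23% = 8,993

14,151 > 8,993, so the mainline income levy governs.

14,151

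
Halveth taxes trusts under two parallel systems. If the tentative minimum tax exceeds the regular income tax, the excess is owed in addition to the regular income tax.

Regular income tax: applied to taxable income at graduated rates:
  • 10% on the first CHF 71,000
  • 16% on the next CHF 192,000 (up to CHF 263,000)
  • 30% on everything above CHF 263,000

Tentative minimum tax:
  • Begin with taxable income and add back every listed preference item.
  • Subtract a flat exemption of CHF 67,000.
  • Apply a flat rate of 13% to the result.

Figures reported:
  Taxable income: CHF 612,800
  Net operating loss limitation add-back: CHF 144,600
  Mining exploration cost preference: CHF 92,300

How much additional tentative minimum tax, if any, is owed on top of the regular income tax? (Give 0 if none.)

CHF 0

Regular income tax:
  CHF 71,000 × 10% = CHF 7,100
  CHF 192,000 × 16% = CHF 30,720
  CHF 349,800 × 30% = CHF 104,940
  → CHF 142,760

Tentative minimum tax:
  Adjusted income: CHF 612,800 + CHF 144,600 + CHF 92,300 = CHF 849,700
  Less exemption CHF 67,000 → base CHF 782,700
  CHF 782,700 × 13% = CHF 101,751

CHF 101,751 ≤ CHF 142,760, so no add-on is due.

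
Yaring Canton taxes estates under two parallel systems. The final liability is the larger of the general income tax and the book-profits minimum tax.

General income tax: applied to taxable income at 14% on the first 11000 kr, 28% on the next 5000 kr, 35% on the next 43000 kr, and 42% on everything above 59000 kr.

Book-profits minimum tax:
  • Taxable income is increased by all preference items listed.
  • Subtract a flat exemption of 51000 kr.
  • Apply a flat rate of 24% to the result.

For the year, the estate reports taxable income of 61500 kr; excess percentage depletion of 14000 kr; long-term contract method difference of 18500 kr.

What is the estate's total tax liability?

19040 kr

Book-profits minimum tax:
  Adjusted income: 61500 kr + 14000 kr + 18500 kr = 94000 kr
  Less exemption 51000 kr → base 43000 kr
  43000 kr × 24% = 10320 kr

General income tax:
  11000 kr × 14% = 1540 kr
  5000 kr × 28% = 1400 kr
  43000 kr × 35% = 15050 kr
  2500 kr × 42% = 1050 kr
  → 19040 kr

19040 kr > 10320 kr, so the general income tax governs.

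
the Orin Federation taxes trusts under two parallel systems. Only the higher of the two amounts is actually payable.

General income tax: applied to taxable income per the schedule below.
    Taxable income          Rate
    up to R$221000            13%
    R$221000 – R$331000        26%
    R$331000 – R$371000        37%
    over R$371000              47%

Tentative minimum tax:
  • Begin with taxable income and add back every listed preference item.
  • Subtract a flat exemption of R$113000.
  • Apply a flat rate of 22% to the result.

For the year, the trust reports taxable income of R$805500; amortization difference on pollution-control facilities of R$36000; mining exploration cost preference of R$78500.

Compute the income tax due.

R$276345

Tentative minimum tax:
  Adjusted income: R$805500 + R$36000 + R$78500 = R$920000
  Less exemption R$113000 → base R$807000
  R$807000 × 22% = R$177540

General income tax:
  R$221000 × 13% = R$28730
  R$110000 × 26% = R$28600
  R$40000 × 37% = R$14800
  R$434500 × 47% = R$204215
  → R$276345

R$276345 > R$177540, so the general income tax governs.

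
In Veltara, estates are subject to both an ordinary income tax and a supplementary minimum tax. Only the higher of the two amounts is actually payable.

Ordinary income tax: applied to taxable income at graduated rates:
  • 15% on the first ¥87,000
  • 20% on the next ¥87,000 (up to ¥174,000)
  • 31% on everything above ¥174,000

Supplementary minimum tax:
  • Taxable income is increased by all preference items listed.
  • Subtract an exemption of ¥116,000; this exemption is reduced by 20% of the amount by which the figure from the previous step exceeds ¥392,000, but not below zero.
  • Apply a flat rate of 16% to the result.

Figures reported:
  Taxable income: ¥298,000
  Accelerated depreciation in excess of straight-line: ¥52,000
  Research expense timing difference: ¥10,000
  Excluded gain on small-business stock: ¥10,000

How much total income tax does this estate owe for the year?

Ordinary income tax:
  ¥87,000 × 15% = ¥13,050
  ¥87,000 × 20% = ¥17,400
  ¥124,000 × 31% = ¥38,440
  → ¥68,890

Supplementary minimum tax:
  Adjusted income: ¥298,000 + ¥52,000 + ¥10,000 + ¥10,000 = ¥370,000
  Exemption: ¥370,000 ≤ ¥392,000, so full ¥116,000 applies
  Base: ¥370,000 − ¥116,000 = ¥254,000
  ¥254,000 × 16% = ¥40,640

¥68,890 > ¥40,640, so the ordinary income tax governs.

¥68,890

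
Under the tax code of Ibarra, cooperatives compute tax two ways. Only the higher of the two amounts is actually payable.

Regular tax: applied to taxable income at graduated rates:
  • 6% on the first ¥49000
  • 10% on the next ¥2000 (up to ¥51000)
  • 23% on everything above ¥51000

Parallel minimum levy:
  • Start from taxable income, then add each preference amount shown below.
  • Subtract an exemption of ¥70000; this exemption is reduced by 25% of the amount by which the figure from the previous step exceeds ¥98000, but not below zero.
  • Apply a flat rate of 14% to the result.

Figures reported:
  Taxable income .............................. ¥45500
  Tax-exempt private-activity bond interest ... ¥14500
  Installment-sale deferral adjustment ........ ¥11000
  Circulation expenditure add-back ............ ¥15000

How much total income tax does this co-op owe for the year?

Parallel minimum levy:
  Adjusted income: ¥45500 + ¥14500 + ¥11000 + ¥15000 = ¥86000
  Exemption: ¥86000 ≤ ¥98000, so full ¥70000 applies
  Base: ¥86000 − ¥70000 = ¥16000
  ¥16000 × 14% = ¥2240

Regular tax:
  ¥45500 × 6% = ¥2730

¥2730 > ¥2240, so the regular tax governs.

¥2730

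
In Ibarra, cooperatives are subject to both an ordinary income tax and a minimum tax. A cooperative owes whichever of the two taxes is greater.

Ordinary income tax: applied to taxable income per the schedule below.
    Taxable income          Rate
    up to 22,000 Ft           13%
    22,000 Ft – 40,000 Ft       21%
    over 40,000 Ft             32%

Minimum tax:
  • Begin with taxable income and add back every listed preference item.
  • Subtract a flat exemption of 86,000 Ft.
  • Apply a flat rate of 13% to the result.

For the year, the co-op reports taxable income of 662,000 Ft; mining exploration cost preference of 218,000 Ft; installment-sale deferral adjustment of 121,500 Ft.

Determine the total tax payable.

Minimum tax:
  Adjusted income: 662,000 Ft + 218,000 Ft + 121,500 Ft = 1,001,500 Ft
  Less exemption 86,000 Ft → base 915,500 Ft
  915,500 Ft × 13% = 119,015 Ft

Ordinary income tax:
  22,000 Ft × 13% = 2,860 Ft
  18,000 Ft × 21% = 3,780 Ft
  622,000 Ft × 32% = 199,040 Ft
  → 205,680 Ft

205,680 Ft > 119,015 Ft, so the ordinary income tax governs.

205,680 Ft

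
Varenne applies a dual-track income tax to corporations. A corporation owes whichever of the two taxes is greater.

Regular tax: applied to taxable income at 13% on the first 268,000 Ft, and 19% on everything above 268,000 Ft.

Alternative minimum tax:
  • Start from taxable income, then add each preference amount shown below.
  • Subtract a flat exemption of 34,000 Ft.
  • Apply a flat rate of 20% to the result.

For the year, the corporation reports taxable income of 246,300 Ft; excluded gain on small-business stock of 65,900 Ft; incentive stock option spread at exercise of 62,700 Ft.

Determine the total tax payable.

Alternative minimum tax:
  Adjusted income: 246,300 Ft + 65,900 Ft + 62,700 Ft = 374,900 Ft
  Less exemption 34,000 Ft → base 340,900 Ft
  340,900 Ft × 20% = 68,180 Ft

Regular tax:
  246,300 Ft × 13% = 32,019 Ft

68,180 Ft > 32,019 Ft, so the alternative minimum tax is the binding amount.

68,180 Ft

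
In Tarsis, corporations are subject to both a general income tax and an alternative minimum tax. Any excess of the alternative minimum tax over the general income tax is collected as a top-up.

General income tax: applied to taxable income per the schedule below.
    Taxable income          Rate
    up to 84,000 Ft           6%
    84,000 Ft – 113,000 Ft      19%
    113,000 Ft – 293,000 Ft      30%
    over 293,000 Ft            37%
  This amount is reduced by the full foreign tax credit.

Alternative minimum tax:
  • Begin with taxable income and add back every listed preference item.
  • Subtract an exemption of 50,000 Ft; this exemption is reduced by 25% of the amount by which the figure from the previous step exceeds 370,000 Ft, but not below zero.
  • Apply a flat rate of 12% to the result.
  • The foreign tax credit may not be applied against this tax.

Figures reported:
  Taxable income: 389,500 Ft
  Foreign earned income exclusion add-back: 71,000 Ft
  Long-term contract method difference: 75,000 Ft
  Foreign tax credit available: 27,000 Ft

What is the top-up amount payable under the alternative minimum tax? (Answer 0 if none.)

Alternative minimum tax:
  Adjusted income: 389,500 Ft + 71,000 Ft + 75,000 Ft = 535,500 Ft
  Exemption: 50,000 Ft − 25% × (535,500 Ft − 370,000 Ft) = 50,000 Ft − 41,375 Ft = 8,625 Ft
  Base: 535,500 Ft − 8,625 Ft = 526,875 Ft
  526,875 Ft × 12% = 63,225 Ft

General income tax:
  84,000 Ft × 6% = 5,040 Ft
  29,000 Ft × 19% = 5,510 Ft
  180,000 Ft × 30% = 54,000 Ft
  96,500 Ft × 37% = 35,705 Ft
  → 100,255 Ft
  Less foreign tax credit 27,000 Ft → 73,255 Ft

63,225 Ft ≤ 73,255 Ft, so no add-on is due.

0 Ft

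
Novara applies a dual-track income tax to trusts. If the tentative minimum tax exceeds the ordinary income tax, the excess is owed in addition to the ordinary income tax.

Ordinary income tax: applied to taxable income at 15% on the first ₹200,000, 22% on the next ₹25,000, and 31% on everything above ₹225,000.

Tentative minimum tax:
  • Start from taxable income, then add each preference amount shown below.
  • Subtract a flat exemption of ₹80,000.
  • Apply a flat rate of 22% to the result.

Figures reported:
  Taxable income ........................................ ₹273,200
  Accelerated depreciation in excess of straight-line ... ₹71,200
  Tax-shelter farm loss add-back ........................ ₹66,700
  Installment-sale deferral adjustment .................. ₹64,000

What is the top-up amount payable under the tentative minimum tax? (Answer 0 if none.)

Ordinary income tax:
  ₹200,000 × 15% = ₹30,000
  ₹25,000 × 22% = ₹5,500
  ₹48,200 × 31% = ₹14,942
  → ₹50,442

Tentative minimum tax:
  Adjusted income: ₹273,200 + ₹71,200 + ₹66,700 + ₹64,000 = ₹475,100
  Less exemption ₹80,000 → base ₹395,100
  ₹395,100 × 22% = ₹86,922

Excess of tentative minimum tax over ordinary income tax: ₹86,922 − ₹50,442 = ₹36,480.

₹36,480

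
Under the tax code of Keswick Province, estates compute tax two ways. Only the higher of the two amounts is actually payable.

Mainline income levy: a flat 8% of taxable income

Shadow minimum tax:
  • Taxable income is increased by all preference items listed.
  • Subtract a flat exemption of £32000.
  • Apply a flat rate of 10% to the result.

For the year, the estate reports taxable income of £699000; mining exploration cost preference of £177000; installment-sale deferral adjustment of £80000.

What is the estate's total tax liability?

Mainline income levy:
  £699000 × 8% = £55920

Shadow minimum tax:
  Adjusted income: £699000 + £177000 + £80000 = £956000
  Less exemption £32000 → base £924000
  £924000 × 10% = £92400

£92400 > £55920, so the shadow minimum tax is the binding amount.

£92400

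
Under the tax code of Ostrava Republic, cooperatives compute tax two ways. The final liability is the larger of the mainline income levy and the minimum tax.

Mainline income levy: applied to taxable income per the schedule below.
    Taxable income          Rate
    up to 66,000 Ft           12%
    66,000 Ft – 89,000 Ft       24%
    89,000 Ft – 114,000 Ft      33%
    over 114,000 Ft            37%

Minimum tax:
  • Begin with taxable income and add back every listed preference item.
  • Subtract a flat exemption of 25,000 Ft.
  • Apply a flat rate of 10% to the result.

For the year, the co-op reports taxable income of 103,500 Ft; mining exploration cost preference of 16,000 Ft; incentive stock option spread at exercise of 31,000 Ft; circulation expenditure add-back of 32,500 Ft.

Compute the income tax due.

18,225 Ft

Minimum tax:
  Adjusted income: 103,500 Ft + 16,000 Ft + 31,000 Ft + 32,500 Ft = 183,000 Ft
  Less exemption 25,000 Ft → base 158,000 Ft
  158,000 Ft × 10% = 15,800 Ft

Mainline income levy:
  66,000 Ft × 12% = 7,920 Ft
  23,000 Ft × 24% = 5,520 Ft
  14,500 Ft × 33% = 4,785 Ft
  → 18,225 Ft

18,225 Ft > 15,800 Ft, so the mainline income levy governs.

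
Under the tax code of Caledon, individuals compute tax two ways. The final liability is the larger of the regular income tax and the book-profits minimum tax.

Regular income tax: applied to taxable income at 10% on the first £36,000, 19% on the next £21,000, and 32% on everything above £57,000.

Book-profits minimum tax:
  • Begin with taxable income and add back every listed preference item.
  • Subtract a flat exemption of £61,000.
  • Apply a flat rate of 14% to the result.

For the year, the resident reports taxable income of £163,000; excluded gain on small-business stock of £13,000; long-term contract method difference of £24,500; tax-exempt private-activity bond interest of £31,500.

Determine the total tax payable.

£41,510

Regular income tax:
  £36,000 × 10% = £3,600
  £21,000 × 19% = £3,990
  £106,000 × 32% = £33,920
  → £41,510

Book-profits minimum tax:
  Adjusted income: £163,000 + £13,000 + £24,500 + £31,500 = £232,000
  Less exemption £61,000 → base £171,000
  £171,000 × 14% = £23,940

£41,510 > £23,940, so the regular income tax governs.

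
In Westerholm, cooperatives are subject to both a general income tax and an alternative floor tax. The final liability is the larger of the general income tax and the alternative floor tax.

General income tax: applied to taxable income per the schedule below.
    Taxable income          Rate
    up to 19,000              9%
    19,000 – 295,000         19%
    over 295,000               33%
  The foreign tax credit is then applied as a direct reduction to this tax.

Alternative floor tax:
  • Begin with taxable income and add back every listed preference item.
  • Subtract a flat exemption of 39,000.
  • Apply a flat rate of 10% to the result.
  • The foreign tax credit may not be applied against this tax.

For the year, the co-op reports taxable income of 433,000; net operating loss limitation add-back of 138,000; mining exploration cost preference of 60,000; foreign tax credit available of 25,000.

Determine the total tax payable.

74,690

Alternative floor tax:
  Adjusted income: 433,000 + 138,000 + 60,000 = 631,000
  Less exemption 39,000 → base 592,000
  592,000 × 10% = 59,200

General income tax:
  19,000 × 9% = 1,710
  276,000 × 19% = 52,440
  138,000 × 33% = 45,540
  → 99,690
  Less foreign tax credit 25,000 → 74,690

74,690 > 59,200, so the general income tax governs.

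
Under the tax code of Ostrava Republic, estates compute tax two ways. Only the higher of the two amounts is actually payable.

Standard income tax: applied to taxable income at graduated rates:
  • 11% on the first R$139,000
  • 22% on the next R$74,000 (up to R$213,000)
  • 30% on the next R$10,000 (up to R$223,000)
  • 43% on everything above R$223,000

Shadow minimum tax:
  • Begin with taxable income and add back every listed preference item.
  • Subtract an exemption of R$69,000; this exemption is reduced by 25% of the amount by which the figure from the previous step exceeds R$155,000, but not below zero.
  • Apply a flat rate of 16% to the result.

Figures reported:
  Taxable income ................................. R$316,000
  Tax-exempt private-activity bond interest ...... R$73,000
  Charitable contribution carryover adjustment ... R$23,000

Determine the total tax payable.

Standard income tax:
  R$139,000 × 11% = R$15,290
  R$74,000 × 22% = R$16,280
  R$10,000 × 30% = R$3,000
  R$93,000 × 43% = R$39,990
  → R$74,560

Shadow minimum tax:
  Adjusted income: R$316,000 + R$73,000 + R$23,000 = R$412,000
  Exemption: R$69,000 − 25% × (R$412,000 − R$155,000) = R$69,000 − R$64,250 = R$4,750
  Base: R$412,000 − R$4,750 = R$407,250
  R$407,250 × 16% = R$65,160

R$74,560 > R$65,160, so the standard income tax governs.

R$74,560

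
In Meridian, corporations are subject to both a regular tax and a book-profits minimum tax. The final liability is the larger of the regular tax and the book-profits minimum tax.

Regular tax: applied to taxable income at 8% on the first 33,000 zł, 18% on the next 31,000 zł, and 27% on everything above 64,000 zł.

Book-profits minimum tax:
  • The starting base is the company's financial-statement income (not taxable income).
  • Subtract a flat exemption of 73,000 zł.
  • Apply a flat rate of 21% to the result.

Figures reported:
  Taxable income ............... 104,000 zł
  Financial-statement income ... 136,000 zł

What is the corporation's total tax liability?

Regular tax:
  33,000 zł × 8% = 2,640 zł
  31,000 zł × 18% = 5,580 zł
  40,000 zł × 27% = 10,800 zł
  → 19,020 zł

Book-profits minimum tax:
  Base (financial-statement income): 136,000 zł
  Less exemption 73,000 zł → base 63,000 zł
  63,000 zł × 21% = 13,230 zł

19,020 zł > 13,230 zł, so the regular tax governs.

19,020 zł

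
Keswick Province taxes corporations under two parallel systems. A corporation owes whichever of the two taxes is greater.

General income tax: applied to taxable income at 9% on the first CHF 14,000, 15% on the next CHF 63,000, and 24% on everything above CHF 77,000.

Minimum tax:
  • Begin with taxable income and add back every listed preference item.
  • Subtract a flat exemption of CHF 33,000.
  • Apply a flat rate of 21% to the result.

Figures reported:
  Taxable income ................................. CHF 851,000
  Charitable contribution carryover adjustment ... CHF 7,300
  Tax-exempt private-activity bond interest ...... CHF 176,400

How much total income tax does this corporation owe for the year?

CHF 210,357

Minimum tax:
  Adjusted income: CHF 851,000 + CHF 7,300 + CHF 176,400 = CHF 1,034,700
  Less exemption CHF 33,000 → base CHF 1,001,700
  CHF 1,001,700 × 21% = CHF 210,357

General income tax:
  CHF 14,000 × 9% = CHF 1,260
  CHF 63,000 × 15% = CHF 9,450
  CHF 774,000 × 24% = CHF 185,760
  → CHF 196,470

CHF 210,357 > CHF 196,470, so the minimum tax is the binding amount.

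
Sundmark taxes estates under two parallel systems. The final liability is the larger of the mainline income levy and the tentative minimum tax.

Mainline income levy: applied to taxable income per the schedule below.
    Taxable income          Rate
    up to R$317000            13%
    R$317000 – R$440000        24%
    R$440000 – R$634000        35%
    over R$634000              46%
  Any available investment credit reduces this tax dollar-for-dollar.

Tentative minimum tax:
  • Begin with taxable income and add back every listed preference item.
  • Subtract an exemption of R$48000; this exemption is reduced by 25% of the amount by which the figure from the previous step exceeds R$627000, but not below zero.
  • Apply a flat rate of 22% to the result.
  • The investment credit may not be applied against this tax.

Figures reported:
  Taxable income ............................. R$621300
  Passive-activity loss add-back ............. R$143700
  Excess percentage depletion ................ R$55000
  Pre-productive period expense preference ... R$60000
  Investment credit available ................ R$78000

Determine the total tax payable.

R$193600

Mainline income levy:
  R$317000 × 13% = R$41210
  R$123000 × 24% = R$29520
  R$181300 × 35% = R$63455
  → R$134185
  Less investment credit R$78000 → R$56185

Tentative minimum tax:
  Adjusted income: R$621300 + R$143700 + R$55000 + R$60000 = R$880000
  Exemption: 25% × (R$880000 − R$627000) = R$63250 ≥ R$48000, so the exemption is fully phased out
  Base: R$880000 − R$0 = R$880000
  R$880000 × 22% = R$193600

R$193600 > R$56185, so the tentative minimum tax is the binding amount.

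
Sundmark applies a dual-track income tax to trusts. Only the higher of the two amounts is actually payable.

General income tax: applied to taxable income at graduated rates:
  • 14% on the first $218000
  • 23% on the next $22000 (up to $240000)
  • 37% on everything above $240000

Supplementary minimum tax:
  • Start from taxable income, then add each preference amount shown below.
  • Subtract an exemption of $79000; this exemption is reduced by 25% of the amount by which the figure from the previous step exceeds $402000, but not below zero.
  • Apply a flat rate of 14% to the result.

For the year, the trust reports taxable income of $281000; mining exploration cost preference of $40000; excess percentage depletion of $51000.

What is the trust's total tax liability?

$50750

General income tax:
  $218000 × 14% = $30520
  $22000 × 23% = $5060
  $41000 × 37% = $15170
  → $50750

Supplementary minimum tax:
  Adjusted income: $281000 + $40000 + $51000 = $372000
  Exemption: $372000 ≤ $402000, so full $79000 applies
  Base: $372000 − $79000 = $293000
  $293000 × 14% = $41020

$50750 > $41020, so the general income tax governs.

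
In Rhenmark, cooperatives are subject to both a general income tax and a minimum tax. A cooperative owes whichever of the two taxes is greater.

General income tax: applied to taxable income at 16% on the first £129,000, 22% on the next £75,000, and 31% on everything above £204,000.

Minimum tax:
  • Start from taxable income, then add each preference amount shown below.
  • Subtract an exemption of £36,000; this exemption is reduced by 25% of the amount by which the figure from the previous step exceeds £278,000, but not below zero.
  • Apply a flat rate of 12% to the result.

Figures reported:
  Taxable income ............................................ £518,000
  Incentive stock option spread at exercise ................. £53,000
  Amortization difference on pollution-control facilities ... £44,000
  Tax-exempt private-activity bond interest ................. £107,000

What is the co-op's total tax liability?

General income tax:
  £129,000 × 16% = £20,640
  £75,000 × 22% = £16,500
  £314,000 × 31% = £97,340
  → £134,480

Minimum tax:
  Adjusted income: £518,000 + £53,000 + £44,000 + £107,000 = £722,000
  Exemption: 25% × (£722,000 − £278,000) = £111,000 ≥ £36,000, so the exemption is fully phased out
  Base: £722,000 − £0 = £722,000
  £722,000 × 12% = £86,640

£134,480 > £86,640, so the general income tax governs.

£134,480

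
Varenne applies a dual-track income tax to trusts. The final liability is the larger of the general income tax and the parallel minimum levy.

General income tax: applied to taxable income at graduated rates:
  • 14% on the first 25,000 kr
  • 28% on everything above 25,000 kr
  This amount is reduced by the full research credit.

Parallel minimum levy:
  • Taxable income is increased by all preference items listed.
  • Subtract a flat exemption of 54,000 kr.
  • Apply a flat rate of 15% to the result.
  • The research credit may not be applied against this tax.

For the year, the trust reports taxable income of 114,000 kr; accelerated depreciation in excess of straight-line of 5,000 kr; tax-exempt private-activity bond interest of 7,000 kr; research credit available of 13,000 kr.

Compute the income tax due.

General income tax:
  25,000 kr × 14% = 3,500 kr
  89,000 kr × 28% = 24,920 kr
  → 28,420 kr
  Less research credit 13,000 kr → 15,420 kr

Parallel minimum levy:
  Adjusted income: 114,000 kr + 5,000 kr + 7,000 kr = 126,000 kr
  Less exemption 54,000 kr → base 72,000 kr
  72,000 kr × 15% = 10,800 kr

15,420 kr > 10,800 kr, so the general income tax governs.

15,420 kr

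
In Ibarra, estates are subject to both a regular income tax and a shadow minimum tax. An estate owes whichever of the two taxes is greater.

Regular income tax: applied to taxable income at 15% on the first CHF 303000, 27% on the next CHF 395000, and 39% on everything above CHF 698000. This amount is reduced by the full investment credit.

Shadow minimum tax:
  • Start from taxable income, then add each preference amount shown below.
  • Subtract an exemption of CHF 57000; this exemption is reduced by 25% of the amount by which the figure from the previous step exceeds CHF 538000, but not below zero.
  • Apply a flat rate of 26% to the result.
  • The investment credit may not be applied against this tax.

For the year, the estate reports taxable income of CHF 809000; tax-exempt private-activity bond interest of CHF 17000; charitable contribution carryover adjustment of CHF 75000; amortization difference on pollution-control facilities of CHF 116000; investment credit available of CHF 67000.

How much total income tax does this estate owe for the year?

CHF 264420

Shadow minimum tax:
  Adjusted income: CHF 809000 + CHF 17000 + CHF 75000 + CHF 116000 = CHF 1017000
  Exemption: 25% × (CHF 1017000 − CHF 538000) = CHF 119750 ≥ CHF 57000, so the exemption is fully phased out
  Base: CHF 1017000 − CHF 0 = CHF 1017000
  CHF 1017000 × 26% = CHF 264420

Regular income tax:
  CHF 303000 × 15% = CHF 45450
  CHF 395000 × 27% = CHF 106650
  CHF 111000 × 39% = CHF 43290
  → CHF 195390
  Less investment credit CHF 67000 → CHF 128390

CHF 264420 > CHF 128390, so the shadow minimum tax is the binding amount.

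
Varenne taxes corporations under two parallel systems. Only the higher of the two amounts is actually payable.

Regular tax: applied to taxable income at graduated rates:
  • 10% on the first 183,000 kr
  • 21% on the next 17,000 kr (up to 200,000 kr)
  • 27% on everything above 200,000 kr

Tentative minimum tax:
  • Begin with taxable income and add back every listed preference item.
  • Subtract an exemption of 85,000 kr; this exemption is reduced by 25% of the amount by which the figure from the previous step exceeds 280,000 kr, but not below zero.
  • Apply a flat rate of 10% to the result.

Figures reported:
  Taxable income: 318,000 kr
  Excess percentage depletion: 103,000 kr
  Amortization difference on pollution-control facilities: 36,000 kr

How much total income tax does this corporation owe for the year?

53,730 kr

Tentative minimum tax:
  Adjusted income: 318,000 kr + 103,000 kr + 36,000 kr = 457,000 kr
  Exemption: 85,000 kr − 25% × (457,000 kr − 280,000 kr) = 85,000 kr − 44,250 kr = 40,750 kr
  Base: 457,000 kr − 40,750 kr = 416,250 kr
  416,250 kr × 10% = 41,625 kr

Regular tax:
  183,000 kr × 10% = 18,300 kr
  17,000 kr × 21% = 3,570 kr
  118,000 kr × 27% = 31,860 kr
  → 53,730 kr

53,730 kr > 41,625 kr, so the regular tax governs.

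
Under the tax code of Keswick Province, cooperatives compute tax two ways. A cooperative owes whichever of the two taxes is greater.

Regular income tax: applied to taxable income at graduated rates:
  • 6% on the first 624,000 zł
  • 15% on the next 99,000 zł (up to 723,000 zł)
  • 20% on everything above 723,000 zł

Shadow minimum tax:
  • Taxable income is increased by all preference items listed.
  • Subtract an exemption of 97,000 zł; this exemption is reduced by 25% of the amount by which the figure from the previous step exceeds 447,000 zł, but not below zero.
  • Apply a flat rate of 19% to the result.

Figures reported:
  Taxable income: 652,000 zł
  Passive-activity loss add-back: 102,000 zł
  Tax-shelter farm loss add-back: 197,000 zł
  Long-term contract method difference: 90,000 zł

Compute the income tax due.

197,790 zł

Shadow minimum tax:
  Adjusted income: 652,000 zł + 102,000 zł + 197,000 zł + 90,000 zł = 1,041,000 zł
  Exemption: 25% × (1,041,000 zł − 447,000 zł) = 148,500 zł ≥ 97,000 zł, so the exemption is fully phased out
  Base: 1,041,000 zł − 0 zł = 1,041,000 zł
  1,041,000 zł × 19% = 197,790 zł

Regular income tax:
  624,000 zł × 6% = 37,440 zł
  28,000 zł × 15% = 4,200 zł
  → 41,640 zł

197,790 zł > 41,640 zł, so the shadow minimum tax is the binding amount.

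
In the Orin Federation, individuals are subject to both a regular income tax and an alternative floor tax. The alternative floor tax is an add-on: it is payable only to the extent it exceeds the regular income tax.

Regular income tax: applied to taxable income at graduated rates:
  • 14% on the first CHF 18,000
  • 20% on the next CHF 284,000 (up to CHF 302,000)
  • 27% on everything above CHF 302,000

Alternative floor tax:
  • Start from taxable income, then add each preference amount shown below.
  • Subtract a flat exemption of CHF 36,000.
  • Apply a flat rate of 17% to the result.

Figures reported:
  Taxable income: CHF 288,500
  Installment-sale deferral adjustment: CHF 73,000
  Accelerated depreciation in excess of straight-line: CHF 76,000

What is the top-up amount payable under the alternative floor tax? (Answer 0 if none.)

Alternative floor tax:
  Adjusted income: CHF 288,500 + CHF 73,000 + CHF 76,000 = CHF 437,500
  Less exemption CHF 36,000 → base CHF 401,500
  CHF 401,500 × 17% = CHF 68,255

Regular income tax:
  CHF 18,000 × 14% = CHF 2,520
  CHF 270,500 × 20% = CHF 54,100
  → CHF 56,620

Excess of alternative floor tax over regular income tax: CHF 68,255 − CHF 56,620 = CHF 11,635.

CHF 11,635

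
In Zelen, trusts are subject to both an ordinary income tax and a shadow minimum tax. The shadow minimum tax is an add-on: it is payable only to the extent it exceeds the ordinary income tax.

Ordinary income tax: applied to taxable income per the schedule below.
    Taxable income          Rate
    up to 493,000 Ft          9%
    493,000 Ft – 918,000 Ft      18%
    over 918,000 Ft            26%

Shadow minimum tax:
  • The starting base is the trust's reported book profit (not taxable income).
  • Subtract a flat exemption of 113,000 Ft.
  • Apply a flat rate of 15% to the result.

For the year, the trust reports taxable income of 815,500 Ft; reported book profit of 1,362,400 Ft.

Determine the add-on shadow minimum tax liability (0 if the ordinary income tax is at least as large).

Ordinary income tax:
  493,000 Ft × 9% = 44,370 Ft
  322,500 Ft × 18% = 58,050 Ft
  → 102,420 Ft

Shadow minimum tax:
  Base (reported book profit): 1,362,400 Ft
  Less exemption 113,000 Ft → base 1,249,400 Ft
  1,249,400 Ft × 15% = 187,410 Ft

Excess of shadow minimum tax over ordinary income tax: 187,410 Ft − 102,420 Ft = 84,990 Ft.

84,990 Ft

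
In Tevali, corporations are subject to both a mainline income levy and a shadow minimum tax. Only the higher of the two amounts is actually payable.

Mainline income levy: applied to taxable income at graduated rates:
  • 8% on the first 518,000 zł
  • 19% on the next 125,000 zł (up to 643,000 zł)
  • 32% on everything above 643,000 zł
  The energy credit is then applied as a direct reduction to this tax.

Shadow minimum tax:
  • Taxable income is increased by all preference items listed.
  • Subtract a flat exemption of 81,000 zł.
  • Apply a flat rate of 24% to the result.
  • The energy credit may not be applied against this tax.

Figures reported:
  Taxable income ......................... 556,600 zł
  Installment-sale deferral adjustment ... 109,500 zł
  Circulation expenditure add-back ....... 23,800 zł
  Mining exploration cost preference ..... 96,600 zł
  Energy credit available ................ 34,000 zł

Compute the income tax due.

169,320 zł

Mainline income levy:
  518,000 zł × 8% = 41,440 zł
  38,600 zł × 19% = 7,334 zł
  → 48,774 zł
  Less energy credit 34,000 zł → 14,774 zł

Shadow minimum tax:
  Adjusted income: 556,600 zł + 109,500 zł + 23,800 zł + 96,600 zł = 786,500 zł
  Less exemption 81,000 zł → base 705,500 zł
  705,500 zł × 24% = 169,320 zł

169,320 zł > 14,774 zł, so the shadow minimum tax is the binding amount.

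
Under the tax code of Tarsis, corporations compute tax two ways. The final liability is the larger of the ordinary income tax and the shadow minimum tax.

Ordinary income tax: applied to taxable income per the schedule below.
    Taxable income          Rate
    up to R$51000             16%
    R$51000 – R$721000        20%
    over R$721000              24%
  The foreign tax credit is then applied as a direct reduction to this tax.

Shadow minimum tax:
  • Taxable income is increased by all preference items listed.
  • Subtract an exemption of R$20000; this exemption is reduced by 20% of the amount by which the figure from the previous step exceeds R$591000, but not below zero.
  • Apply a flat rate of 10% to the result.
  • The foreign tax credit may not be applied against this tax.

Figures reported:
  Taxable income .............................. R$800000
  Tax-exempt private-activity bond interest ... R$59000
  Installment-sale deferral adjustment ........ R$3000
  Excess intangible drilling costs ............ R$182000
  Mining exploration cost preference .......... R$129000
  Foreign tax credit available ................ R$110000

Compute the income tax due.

Shadow minimum tax:
  Adjusted income: R$800000 + R$59000 + R$3000 + R$182000 + R$129000 = R$1173000
  Exemption: 20% × (R$1173000 − R$591000) = R$116400 ≥ R$20000, so the exemption is fully phased out
  Base: R$1173000 − R$0 = R$1173000
  R$1173000 × 10% = R$117300

Ordinary income tax:
  R$51000 × 16% = R$8160
  R$670000 × 20% = R$134000
  R$79000 × 24% = R$18960
  → R$161120
  Less foreign tax credit R$110000 → R$51120

R$117300 > R$51120, so the shadow minimum tax is the binding amount.

R$117300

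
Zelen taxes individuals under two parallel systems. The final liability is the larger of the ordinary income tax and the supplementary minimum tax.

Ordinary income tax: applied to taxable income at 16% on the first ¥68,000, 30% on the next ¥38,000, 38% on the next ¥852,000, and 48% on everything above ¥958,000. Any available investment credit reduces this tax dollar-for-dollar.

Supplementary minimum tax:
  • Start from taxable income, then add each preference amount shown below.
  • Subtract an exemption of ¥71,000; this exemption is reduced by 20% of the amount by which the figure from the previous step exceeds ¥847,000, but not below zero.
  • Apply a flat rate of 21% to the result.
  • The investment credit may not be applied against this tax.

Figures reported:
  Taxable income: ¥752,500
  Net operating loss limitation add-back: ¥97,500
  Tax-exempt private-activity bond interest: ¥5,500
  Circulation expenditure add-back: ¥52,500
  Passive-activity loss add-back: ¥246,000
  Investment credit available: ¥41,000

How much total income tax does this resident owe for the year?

¥240,324

Ordinary income tax:
  ¥68,000 × 16% = ¥10,880
  ¥38,000 × 30% = ¥11,400
  ¥646,500 × 38% = ¥245,670
  → ¥267,950
  Less investment credit ¥41,000 → ¥226,950

Supplementary minimum tax:
  Adjusted income: ¥752,500 + ¥97,500 + ¥5,500 + ¥52,500 + ¥246,000 = ¥1,154,000
  Exemption: ¥71,000 − 20% × (¥1,154,000 − ¥847,000) = ¥71,000 − ¥61,400 = ¥9,600
  Base: ¥1,154,000 − ¥9,600 = ¥1,144,400
  ¥1,144,400 × 21% = ¥240,324

¥240,324 > ¥226,950, so the supplementary minimum tax is the binding amount.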